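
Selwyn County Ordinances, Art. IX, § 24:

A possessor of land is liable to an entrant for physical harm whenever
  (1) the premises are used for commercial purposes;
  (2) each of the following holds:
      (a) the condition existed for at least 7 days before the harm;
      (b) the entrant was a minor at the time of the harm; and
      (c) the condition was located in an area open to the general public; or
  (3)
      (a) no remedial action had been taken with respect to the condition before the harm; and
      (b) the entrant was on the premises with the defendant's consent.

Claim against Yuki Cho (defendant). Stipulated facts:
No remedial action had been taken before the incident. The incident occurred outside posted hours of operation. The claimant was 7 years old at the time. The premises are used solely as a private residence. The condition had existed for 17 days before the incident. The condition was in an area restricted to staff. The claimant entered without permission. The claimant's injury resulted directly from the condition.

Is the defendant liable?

(1) commercial use — fails.
(a) condition ≥7 days old — holds.
(b) entrant a minor — satisfied.
(c) public area — fails.
So (2) is not satisfied (T AND T AND F).
(a) no remedial action — satisfied.
(b) consent to enter — not met.
(3): T AND F → false.
Overall = F OR F OR F = false.

No — not liable.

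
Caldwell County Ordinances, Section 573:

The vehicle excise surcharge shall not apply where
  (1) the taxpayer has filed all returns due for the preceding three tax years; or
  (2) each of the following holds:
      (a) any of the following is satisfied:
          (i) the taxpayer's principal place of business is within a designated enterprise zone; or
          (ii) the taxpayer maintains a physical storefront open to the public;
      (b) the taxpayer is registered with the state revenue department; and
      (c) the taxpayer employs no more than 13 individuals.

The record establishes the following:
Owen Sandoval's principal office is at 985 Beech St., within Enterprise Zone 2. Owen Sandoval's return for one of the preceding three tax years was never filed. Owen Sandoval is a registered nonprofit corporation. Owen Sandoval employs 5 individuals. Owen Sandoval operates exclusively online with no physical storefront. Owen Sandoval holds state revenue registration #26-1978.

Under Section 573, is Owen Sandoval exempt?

Yes — exempt.

(1) returns current — not met.
(i) in enterprise zone — holds.
(ii) has storefront — not met.
(a) = T OR F = true.
(b) state-registered — satisfied.
(c) ≤ 13 employees — satisfied.
(2) = T AND T AND T = true.
Overall: F OR T → true.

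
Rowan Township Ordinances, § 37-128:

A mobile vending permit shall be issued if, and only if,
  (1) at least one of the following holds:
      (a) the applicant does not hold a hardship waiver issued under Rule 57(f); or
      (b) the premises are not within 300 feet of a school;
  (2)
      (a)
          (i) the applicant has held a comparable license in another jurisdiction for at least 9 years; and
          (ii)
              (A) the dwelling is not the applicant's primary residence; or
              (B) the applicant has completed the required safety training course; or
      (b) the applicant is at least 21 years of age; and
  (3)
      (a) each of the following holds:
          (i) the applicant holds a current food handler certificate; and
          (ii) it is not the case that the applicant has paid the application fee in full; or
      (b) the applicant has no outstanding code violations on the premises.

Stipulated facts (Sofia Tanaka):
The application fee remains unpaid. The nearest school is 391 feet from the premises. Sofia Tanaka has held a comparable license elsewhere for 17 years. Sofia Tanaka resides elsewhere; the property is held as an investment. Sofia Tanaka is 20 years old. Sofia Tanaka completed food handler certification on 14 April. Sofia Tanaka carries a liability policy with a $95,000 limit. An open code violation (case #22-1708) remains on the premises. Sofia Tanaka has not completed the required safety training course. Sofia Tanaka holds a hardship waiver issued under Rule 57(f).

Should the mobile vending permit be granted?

Yes — granted.

(a) not (hardship waiver) — not satisfied.
(b) ≥300 ft from school — met.
(1) = F OR T = true.
(i) prior license ≥ 9 yr — met.
(A) not (primary residence) — satisfied.
(B) safety training — not satisfied.
(ii) = T OR F = true.
(a) = T AND T = true.
(b) age ≥ 21 — fails.
So (2) is satisfied (T OR F).
(i) food handler cert. — met.
(ii) not (fee paid) — holds.
So (a) is satisfied (T AND T).
(b) no code violations — not satisfied.
(3) = T OR F = true.
So Overall is satisfied (T AND T AND T).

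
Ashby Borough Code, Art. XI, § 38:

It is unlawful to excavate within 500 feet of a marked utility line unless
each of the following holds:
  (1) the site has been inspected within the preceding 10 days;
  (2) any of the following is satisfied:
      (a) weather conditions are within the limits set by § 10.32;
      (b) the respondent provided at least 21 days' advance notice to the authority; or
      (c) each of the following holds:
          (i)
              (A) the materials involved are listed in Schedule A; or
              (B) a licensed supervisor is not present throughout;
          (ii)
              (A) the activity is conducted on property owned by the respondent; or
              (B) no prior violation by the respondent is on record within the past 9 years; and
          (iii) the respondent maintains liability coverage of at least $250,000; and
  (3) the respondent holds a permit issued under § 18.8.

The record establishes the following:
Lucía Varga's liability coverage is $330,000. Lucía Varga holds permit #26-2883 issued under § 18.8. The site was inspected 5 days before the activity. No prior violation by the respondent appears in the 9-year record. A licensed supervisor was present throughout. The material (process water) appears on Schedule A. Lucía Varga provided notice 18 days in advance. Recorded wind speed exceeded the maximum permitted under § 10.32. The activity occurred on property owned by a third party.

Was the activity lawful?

(1) site inspected — holds.
(a) weather ok — fails.
(b) ≥21 days' notice — not satisfied.
(A) Schedule A material — satisfied.
(B) not (supervisor present) — fails.
(i) = T OR F = true.
(A) own property — not met.
(B) no prior violation — holds.
So (ii) is satisfied (F OR T).
(iii) coverage ≥ $250,000 — satisfied.
(c) = T AND T AND T = true.
So (2) is satisfied (F OR F OR T).
(3) holds permit — holds.
Overall = T AND T AND T = true.

Yes — lawful.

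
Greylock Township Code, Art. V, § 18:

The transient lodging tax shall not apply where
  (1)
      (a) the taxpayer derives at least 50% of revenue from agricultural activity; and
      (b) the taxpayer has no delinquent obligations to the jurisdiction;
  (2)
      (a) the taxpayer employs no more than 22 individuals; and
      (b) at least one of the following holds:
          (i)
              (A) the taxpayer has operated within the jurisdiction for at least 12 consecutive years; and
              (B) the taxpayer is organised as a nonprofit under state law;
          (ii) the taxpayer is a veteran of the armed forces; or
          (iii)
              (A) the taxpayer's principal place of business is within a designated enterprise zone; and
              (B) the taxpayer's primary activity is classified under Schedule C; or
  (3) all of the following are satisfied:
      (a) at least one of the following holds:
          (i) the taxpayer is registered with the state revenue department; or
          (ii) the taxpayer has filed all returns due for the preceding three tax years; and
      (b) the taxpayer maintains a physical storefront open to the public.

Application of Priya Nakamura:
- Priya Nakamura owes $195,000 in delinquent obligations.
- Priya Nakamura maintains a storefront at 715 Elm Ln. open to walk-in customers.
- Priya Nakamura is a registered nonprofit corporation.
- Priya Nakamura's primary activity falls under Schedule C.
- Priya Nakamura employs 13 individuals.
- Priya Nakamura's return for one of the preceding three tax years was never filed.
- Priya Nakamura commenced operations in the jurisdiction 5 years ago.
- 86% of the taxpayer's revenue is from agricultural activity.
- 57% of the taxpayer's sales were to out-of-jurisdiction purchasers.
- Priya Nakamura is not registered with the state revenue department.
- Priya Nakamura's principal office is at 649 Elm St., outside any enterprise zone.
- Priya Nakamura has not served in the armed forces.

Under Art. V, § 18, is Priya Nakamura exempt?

(a) ≥50% agricultural — met.
(b) no delinquency — not satisfied.
(1): T AND F → false.
(a) ≤ 22 employees — met.
(A) ≥ 12 yrs in jurisdiction — not met.
(B) nonprofit — holds.
(i) = F AND T = false.
(ii) veteran — fails.
(A) in enterprise zone — fails.
(B) Schedule C activity — satisfied.
So (iii) is not satisfied (F AND T).
So (b) is not satisfied (F OR F OR F).
(2): T AND F → false.
(i) state-registered — not satisfied.
(ii) returns current — fails.
(a): F OR F → false.
(b) has storefront — satisfied.
(3): F AND T → false.
Overall: F OR F OR F → false.

No — not exempt.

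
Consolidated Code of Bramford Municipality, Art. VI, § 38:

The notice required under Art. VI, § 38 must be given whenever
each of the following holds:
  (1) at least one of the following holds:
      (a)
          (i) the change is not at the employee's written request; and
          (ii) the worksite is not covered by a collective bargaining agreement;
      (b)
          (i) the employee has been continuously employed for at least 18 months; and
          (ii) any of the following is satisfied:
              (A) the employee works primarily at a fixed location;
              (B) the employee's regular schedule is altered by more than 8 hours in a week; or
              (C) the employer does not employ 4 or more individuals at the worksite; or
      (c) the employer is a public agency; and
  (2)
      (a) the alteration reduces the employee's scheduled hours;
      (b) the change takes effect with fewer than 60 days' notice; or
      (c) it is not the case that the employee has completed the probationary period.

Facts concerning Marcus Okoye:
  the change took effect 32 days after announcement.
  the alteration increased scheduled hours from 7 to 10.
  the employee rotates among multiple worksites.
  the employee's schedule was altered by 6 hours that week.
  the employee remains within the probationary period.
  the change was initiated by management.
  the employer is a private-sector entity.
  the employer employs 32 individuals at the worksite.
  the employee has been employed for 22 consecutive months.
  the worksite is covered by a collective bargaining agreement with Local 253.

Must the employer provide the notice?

(i) not employee-requested — met.
(ii) no CBA — fails.
(a) = T AND F = false.
(i) tenure ≥ 18 mo. — met.
(A) fixed location — not met.
(B) schedule shift > 8h — not met.
(C) not (≥ 4 at site) — not met.
(ii) = F OR F OR F = false.
(b) = T AND F = false.
(c) public agency — not satisfied.
(1): F OR F OR F → false.
(a) hours reduced — not satisfied.
(b) < 60 days' notice — met.
(c) not (past probation) — satisfied.
(2) = F OR T OR T = true.
Overall = F AND T = false.

No — not required.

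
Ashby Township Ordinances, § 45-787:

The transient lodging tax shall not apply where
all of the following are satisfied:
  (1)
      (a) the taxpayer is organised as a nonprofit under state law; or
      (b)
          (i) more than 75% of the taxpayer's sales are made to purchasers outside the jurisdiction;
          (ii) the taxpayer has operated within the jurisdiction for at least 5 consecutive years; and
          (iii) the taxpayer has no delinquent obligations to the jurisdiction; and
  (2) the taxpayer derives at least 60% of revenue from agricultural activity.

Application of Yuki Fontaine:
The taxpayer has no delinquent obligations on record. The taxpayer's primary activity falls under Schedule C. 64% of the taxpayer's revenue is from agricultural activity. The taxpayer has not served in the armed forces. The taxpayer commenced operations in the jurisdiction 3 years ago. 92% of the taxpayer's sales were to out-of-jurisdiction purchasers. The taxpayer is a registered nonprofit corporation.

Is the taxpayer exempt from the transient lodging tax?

(a) nonprofit — satisfied.
(i) >75% out-of-jur. sales — met.
(ii) ≥ 5 yrs in jurisdiction — not met.
(iii) no delinquency — holds.
(b): T AND F AND T → false.
So (1) is satisfied (T OR F).
(2) ≥60% agricultural — satisfied.
So Overall is satisfied (T AND T).

Yes — exempt.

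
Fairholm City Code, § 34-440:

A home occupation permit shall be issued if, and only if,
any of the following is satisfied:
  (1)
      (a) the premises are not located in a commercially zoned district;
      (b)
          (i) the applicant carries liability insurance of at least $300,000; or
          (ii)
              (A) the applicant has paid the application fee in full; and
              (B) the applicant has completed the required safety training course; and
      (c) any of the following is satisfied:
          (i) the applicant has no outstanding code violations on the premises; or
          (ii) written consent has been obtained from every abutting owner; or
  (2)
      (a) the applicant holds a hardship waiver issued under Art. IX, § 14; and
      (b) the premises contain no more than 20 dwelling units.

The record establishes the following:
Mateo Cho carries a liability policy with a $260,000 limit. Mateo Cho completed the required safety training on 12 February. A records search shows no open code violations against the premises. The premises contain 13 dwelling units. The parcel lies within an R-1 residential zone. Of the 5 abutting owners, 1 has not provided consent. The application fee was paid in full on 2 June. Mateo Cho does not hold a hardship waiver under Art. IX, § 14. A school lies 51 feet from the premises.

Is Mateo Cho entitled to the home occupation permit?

(a) not (commercially zoned) — holds.
(i) insurance ≥ $300,000 — fails.
(A) fee paid — satisfied.
(B) safety training — satisfied.
(ii): T AND T → true.
(b) = F OR T = true.
(i) no code violations — satisfied.
(ii) all abutters consent — not met.
(c) = T OR F = true.
(1) = T AND T AND T = true.
(a) hardship waiver — not met.
(b) ≤ 20 units — holds.
(2) = F AND T = false.
Overall = T OR F = true.

Yes — granted.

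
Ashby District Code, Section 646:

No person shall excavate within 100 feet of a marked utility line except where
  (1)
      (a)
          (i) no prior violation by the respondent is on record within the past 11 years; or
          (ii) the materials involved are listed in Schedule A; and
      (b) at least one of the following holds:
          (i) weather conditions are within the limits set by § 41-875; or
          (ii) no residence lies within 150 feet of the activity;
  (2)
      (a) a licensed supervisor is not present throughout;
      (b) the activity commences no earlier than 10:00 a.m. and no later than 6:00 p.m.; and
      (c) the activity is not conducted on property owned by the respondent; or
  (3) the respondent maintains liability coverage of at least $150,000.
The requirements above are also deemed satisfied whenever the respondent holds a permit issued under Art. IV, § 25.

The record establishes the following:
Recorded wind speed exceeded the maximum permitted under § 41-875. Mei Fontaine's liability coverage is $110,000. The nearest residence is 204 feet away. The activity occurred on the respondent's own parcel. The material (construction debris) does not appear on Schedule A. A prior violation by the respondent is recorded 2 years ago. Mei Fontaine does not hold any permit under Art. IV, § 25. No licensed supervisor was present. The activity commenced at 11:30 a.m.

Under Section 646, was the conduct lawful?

(i) no prior violation — not met.
(ii) Schedule A material — fails.
(a) = F OR F = false.
(i) weather ok — fails.
(ii) no residence in 150 ft — met.
So (b) is satisfied (F OR T).
(1): F AND T → false.
(a) not (supervisor present) — met.
(b) start within hours — satisfied.
(c) not (own property) — fails.
(2) = T AND T AND F = false.
(3) coverage ≥ $150,000 — not met.
So Overall is not satisfied (F OR F OR F).
Exception (holds permit) — not satisfied.
Result: main false OR exception false → false.

No — unlawful.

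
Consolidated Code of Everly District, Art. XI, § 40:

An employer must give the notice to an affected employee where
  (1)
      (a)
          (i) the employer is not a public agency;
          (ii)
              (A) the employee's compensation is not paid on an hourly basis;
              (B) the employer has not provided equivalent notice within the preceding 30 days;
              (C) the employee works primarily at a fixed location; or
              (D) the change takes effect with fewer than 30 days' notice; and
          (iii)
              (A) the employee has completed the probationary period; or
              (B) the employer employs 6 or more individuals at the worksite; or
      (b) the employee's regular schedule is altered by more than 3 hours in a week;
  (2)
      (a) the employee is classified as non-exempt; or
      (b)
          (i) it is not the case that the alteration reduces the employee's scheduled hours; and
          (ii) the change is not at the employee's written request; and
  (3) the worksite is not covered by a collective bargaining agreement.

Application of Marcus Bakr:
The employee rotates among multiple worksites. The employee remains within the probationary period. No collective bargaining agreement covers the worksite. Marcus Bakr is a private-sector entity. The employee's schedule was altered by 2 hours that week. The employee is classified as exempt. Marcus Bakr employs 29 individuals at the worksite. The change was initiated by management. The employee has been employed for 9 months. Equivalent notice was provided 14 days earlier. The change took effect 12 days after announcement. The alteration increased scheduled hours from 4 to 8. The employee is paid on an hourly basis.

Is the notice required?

Yes — required.

(i) not (public agency) — met.
(A) not (hourly-paid) — not met.
(B) no recent notice — not met.
(C) fixed location — not satisfied.
(D) < 30 days' notice — met.
(ii): F OR F OR F OR T → true.
(A) past probation — not satisfied.
(B) ≥ 6 at site — met.
So (iii) is satisfied (F OR T).
So (a) is satisfied (T AND T AND T).
(b) schedule shift > 3h — not satisfied.
(1): T OR F → true.
(a) non-exempt — not satisfied.
(i) not (hours reduced) — holds.
(ii) not employee-requested — met.
(b) = T AND T = true.
(2): F OR T → true.
(3) no CBA — met.
Overall = T AND T AND T = true.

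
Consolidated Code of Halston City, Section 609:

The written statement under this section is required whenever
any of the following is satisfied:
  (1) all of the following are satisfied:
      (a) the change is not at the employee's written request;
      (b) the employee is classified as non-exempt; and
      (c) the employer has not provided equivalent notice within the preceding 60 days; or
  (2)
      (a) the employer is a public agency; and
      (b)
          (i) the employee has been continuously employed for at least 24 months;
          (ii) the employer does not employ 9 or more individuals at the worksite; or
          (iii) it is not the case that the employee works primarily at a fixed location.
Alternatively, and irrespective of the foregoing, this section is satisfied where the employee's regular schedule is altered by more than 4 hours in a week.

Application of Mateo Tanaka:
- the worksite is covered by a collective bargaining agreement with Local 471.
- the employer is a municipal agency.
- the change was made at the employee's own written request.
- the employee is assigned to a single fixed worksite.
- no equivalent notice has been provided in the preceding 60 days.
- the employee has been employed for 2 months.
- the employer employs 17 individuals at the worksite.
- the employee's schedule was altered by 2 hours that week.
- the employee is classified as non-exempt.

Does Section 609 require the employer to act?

No — not required.

(a) not employee-requested — not met.
(b) non-exempt — satisfied.
(c) no recent notice — met.
(1) = F AND T AND T = false.
(a) public agency — met.
(i) tenure ≥ 24 mo. — fails.
(ii) not (≥ 9 at site) — not satisfied.
(iii) not (fixed location) — fails.
(b) = F OR F OR F = false.
(2) = T AND F = false.
So Overall is not satisfied (F OR F).
Exception (schedule shift > 4h) — not satisfied.
Result: main false OR exception false → false.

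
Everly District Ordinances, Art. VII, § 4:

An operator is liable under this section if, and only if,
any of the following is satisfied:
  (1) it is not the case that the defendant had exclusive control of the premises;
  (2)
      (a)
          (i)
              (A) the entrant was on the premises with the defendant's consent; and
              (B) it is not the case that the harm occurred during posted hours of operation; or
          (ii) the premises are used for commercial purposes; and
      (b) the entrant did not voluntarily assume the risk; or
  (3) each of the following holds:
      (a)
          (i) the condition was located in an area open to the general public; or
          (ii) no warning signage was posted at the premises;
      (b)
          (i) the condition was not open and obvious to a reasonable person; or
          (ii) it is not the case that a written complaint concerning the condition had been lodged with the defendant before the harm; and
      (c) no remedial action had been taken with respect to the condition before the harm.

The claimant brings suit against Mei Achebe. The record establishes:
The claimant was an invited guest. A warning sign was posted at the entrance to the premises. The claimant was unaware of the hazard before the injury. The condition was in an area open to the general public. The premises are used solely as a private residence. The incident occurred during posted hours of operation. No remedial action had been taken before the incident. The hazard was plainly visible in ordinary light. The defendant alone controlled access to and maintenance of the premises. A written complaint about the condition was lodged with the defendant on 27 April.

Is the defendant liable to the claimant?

No — not liable.

(1) not (exclusive control) — not met.
(A) consent to enter — satisfied.
(B) not (during posted hours) — not met.
(i): T AND F → false.
(ii) commercial use — not met.
(a) = F OR F = false.
(b) no assumed risk — holds.
So (2) is not satisfied (F AND T).
(i) public area — satisfied.
(ii) no signage posted — not met.
(a) = T OR F = true.
(i) not open/obvious — fails.
(ii) not (complaint lodged) — fails.
(b) = F OR F = false.
(c) no remedial action — satisfied.
So (3) is not satisfied (T AND F AND T).
Overall: F OR F OR F → false.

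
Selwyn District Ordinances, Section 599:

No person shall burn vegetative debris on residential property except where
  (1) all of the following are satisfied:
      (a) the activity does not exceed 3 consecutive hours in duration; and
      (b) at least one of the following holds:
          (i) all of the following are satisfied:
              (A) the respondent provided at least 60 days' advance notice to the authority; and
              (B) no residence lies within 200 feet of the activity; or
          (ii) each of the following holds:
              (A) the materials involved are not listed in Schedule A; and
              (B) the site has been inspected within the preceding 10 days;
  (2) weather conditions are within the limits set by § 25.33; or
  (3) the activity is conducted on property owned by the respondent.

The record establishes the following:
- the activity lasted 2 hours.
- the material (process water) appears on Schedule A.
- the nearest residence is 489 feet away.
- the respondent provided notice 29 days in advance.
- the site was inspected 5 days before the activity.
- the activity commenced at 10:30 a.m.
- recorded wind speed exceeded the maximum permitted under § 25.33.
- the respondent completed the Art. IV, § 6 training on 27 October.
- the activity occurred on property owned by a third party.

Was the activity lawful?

(a) ≤ 3 hrs duration — met.
(A) ≥60 days' notice — fails.
(B) no residence in 200 ft — met.
(i): F AND T → false.
(A) not (Schedule A material) — not satisfied.
(B) site inspected — holds.
(ii): F AND T → false.
(b) = F OR F = false.
So (1) is not satisfied (T AND F).
(2) weather ok — fails.
(3) own property — not satisfied.
Overall = F OR F OR F = false.

No — unlawful.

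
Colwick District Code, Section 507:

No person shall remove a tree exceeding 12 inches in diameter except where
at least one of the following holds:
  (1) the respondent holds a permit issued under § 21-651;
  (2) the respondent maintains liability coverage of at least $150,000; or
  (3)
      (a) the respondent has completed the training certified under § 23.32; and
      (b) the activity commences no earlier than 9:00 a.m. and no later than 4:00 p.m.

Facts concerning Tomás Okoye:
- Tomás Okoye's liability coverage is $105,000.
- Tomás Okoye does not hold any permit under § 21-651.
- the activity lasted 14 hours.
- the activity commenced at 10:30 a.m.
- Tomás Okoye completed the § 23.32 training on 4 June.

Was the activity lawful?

Yes — lawful.

(1) holds permit — not satisfied.
(2) coverage ≥ $150,000 — fails.
(a) training certified — holds.
(b) start within hours — met.
(3): T AND T → true.
So Overall is satisfied (F OR F OR T).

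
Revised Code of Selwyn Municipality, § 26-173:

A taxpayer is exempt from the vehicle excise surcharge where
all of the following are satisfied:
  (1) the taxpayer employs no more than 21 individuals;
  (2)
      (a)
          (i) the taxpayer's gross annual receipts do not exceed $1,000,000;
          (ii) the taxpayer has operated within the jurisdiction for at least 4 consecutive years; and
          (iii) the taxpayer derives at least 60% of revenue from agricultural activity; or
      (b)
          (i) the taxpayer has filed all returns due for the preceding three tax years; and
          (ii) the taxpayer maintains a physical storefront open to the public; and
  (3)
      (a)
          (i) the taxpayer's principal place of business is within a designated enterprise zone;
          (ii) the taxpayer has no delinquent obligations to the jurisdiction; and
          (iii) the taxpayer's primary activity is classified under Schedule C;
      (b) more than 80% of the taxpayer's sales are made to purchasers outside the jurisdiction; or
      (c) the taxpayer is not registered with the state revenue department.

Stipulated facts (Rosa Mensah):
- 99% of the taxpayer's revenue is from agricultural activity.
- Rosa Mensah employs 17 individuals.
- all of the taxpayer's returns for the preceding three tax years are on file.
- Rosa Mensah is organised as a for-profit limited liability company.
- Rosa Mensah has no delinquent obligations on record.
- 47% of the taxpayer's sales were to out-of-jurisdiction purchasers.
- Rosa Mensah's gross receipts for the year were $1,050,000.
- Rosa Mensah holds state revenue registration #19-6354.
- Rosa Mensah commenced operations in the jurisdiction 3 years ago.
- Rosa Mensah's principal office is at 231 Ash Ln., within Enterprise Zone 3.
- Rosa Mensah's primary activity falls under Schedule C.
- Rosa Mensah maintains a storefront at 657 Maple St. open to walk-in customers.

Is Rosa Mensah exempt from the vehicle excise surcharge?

Yes — exempt.

(1) ≤ 21 employees — holds.
(i) receipts ≤ $1,000,000 — fails.
(ii) ≥ 4 yrs in jurisdiction — not met.
(iii) ≥60% agricultural — holds.
(a) = F AND F AND T = false.
(i) returns current — satisfied.
(ii) has storefront — met.
(b): T AND T → true.
(2) = F OR T = true.
(i) in enterprise zone — satisfied.
(ii) no delinquency — holds.
(iii) Schedule C activity — met.
So (a) is satisfied (T AND T AND T).
(b) >80% out-of-jur. sales — not met.
(c) not (state-registered) — fails.
So (3) is satisfied (T OR F OR F).
Overall = T AND T AND T = true.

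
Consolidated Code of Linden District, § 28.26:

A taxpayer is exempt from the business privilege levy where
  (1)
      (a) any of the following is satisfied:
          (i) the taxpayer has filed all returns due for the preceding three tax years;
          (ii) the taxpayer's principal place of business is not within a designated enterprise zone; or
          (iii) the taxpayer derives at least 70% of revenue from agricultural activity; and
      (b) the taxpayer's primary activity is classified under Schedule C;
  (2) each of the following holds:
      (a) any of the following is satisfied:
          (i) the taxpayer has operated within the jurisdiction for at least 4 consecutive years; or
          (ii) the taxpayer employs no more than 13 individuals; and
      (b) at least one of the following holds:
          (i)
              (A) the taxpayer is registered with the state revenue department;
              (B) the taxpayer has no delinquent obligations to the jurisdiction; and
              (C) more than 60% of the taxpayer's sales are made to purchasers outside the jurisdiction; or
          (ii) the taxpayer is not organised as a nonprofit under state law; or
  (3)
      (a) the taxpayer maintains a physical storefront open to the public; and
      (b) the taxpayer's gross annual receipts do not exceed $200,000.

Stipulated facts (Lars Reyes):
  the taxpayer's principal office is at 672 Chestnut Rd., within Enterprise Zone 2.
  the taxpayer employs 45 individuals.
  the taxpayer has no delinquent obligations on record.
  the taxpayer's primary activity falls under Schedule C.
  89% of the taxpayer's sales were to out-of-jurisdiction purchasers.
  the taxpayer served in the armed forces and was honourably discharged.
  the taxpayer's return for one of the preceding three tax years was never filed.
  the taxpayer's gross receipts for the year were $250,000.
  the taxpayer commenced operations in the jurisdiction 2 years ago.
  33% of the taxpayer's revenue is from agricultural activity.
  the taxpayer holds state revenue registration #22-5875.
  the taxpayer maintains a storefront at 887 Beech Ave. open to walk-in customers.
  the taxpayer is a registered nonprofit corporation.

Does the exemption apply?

(i) returns current — not met.
(ii) not (in enterprise zone) — not satisfied.
(iii) ≥70% agricultural — fails.
So (a) is not satisfied (F OR F OR F).
(b) Schedule C activity — met.
(1) = F AND T = false.
(i) ≥ 4 yrs in jurisdiction — not met.
(ii) ≤ 13 employees — not satisfied.
(a) = F OR F = false.
(A) state-registered — holds.
(B) no delinquency — holds.
(C) >60% out-of-jur. sales — satisfied.
(i) = T AND T AND T = true.
(ii) not (nonprofit) — fails.
(b): T OR F → true.
So (2) is not satisfied (F AND T).
(a) has storefront — holds.
(b) receipts ≤ $200,000 — fails.
(3): T AND F → false.
So Overall is not satisfied (F OR F OR F).

No — not exempt.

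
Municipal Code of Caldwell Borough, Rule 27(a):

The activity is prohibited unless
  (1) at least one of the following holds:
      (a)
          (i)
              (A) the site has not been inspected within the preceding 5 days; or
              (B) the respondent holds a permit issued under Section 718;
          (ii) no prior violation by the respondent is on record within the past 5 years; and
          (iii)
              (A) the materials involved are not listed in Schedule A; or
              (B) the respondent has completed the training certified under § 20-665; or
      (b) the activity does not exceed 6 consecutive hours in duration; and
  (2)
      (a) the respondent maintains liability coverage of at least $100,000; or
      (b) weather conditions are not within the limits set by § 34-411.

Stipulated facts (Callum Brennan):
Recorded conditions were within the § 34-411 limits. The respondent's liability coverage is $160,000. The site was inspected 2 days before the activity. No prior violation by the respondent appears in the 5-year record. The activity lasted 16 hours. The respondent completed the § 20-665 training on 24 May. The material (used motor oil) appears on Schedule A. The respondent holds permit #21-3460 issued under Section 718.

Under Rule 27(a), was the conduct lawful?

(A) not (site inspected) — not met.
(B) holds permit — holds.
(i): F OR T → true.
(ii) no prior violation — satisfied.
(A) not (Schedule A material) — not met.
(B) training certified — holds.
(iii) = F OR T = true.
(a) = T AND T AND T = true.
(b) ≤ 6 hrs duration — not met.
So (1) is satisfied (T OR F).
(a) coverage ≥ $100,000 — satisfied.
(b) not (weather ok) — fails.
(2) = T OR F = true.
Overall = T AND T = true.

Yes — lawful.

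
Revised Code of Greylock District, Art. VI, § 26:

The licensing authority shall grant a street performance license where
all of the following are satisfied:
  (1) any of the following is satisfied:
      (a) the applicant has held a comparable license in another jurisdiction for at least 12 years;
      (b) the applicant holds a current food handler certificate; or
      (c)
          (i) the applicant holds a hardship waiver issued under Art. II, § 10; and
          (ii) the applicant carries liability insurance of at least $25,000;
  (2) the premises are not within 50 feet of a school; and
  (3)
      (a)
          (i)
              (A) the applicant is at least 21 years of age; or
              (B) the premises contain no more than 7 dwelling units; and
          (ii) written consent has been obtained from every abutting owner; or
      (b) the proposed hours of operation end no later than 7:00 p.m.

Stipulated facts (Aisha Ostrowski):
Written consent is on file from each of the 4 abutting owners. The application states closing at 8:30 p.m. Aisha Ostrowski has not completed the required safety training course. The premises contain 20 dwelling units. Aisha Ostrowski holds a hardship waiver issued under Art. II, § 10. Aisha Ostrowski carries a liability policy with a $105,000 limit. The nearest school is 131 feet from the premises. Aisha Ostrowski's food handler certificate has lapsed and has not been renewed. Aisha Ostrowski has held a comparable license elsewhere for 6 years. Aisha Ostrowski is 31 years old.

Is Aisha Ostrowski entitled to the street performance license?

Yes — granted.

(a) prior license ≥ 12 yr — not met.
(b) food handler cert. — not satisfied.
(i) hardship waiver — met.
(ii) insurance ≥ $25,000 — met.
(c): T AND T → true.
(1): F OR F OR T → true.
(2) ≥50 ft from school — satisfied.
(A) age ≥ 21 — met.
(B) ≤ 7 units — not met.
So (i) is satisfied (T OR F).
(ii) all abutters consent — satisfied.
So (a) is satisfied (T AND T).
(b) closes by 7 p.m. — not met.
(3) = T OR F = true.
Overall = T AND T AND T = true.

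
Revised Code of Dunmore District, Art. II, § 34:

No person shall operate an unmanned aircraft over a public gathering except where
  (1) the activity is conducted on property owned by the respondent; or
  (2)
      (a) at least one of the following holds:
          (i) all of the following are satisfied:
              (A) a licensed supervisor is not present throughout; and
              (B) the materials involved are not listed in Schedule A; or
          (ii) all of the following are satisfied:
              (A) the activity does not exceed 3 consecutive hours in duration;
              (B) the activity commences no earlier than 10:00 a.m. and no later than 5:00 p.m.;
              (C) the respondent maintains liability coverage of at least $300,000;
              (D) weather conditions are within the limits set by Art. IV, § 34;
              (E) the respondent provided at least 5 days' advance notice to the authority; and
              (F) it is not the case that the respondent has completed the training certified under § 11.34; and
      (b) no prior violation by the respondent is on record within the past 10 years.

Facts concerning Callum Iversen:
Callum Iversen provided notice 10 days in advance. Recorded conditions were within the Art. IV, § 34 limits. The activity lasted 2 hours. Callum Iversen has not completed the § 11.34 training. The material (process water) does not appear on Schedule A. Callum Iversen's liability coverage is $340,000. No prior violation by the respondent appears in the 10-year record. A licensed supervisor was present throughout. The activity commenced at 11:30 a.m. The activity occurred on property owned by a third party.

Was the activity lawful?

(1) own property — fails.
(A) not (supervisor present) — fails.
(B) not (Schedule A material) — holds.
So (i) is not satisfied (F AND T).
(A) ≤ 3 hrs duration — holds.
(B) start within hours — holds.
(C) coverage ≥ $300,000 — holds.
(D) weather ok — holds.
(E) ≥5 days' notice — met.
(F) not (training certified) — holds.
(ii): T AND T AND T AND T AND T AND T → true.
(a) = F OR T = true.
(b) no prior violation — met.
(2): T AND T → true.
Overall = F OR T = true.

Yes — lawful.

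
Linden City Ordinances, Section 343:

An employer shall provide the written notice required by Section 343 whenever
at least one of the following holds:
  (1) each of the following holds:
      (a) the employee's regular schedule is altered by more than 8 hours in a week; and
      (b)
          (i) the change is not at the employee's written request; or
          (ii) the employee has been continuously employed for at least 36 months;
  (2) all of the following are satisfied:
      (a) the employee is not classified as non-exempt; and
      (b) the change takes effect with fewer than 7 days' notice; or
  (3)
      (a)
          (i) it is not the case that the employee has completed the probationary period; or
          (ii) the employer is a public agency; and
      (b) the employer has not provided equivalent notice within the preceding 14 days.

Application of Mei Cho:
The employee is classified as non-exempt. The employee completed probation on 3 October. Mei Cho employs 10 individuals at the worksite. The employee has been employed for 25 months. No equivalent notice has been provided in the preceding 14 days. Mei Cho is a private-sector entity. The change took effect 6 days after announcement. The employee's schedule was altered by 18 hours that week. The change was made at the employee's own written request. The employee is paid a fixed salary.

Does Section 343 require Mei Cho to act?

(a) schedule shift > 8h — met.
(i) not employee-requested — not met.
(ii) tenure ≥ 36 mo. — not met.
(b) = F OR F = false.
So (1) is not satisfied (T AND F).
(a) not (non-exempt) — not met.
(b) < 7 days' notice — holds.
So (2) is not satisfied (F AND T).
(i) not (past probation) — not satisfied.
(ii) public agency — fails.
So (a) is not satisfied (F OR F).
(b) no recent notice — met.
(3) = F AND T = false.
Overall: F OR F OR F → false.

No — not required.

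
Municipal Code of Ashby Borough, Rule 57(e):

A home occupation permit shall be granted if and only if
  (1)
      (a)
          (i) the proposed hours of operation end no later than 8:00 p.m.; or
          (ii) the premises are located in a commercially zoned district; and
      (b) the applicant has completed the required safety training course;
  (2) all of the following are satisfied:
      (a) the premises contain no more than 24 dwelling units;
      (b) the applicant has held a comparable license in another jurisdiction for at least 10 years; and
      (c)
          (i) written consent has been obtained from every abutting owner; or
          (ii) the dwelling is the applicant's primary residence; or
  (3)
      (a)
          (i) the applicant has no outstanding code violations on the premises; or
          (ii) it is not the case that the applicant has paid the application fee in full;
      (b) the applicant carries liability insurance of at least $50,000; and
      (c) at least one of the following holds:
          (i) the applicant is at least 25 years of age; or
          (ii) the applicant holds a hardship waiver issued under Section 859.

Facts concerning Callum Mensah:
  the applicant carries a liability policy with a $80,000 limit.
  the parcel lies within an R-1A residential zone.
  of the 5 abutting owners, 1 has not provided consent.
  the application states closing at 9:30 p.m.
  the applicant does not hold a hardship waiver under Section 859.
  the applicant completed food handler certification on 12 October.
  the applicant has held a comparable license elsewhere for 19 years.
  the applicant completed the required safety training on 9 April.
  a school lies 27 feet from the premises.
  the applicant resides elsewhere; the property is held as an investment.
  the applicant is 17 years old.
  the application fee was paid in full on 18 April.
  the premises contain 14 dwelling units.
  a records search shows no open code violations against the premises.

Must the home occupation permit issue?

(i) closes by 8 p.m. — not met.
(ii) commercially zoned — fails.
(a) = F OR F = false.
(b) safety training — holds.
So (1) is not satisfied (F AND T).
(a) ≤ 24 units — satisfied.
(b) prior license ≥ 10 yr — met.
(i) all abutters consent — not met.
(ii) primary residence — fails.
So (c) is not satisfied (F OR F).
(2) = T AND T AND F = false.
(i) no code violations — met.
(ii) not (fee paid) — fails.
So (a) is satisfied (T OR F).
(b) insurance ≥ $50,000 — met.
(i) age ≥ 25 — not satisfied.
(ii) hardship waiver — not met.
(c): F OR F → false.
So (3) is not satisfied (T AND T AND F).
Overall: F OR F OR F → false.

No — denied.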